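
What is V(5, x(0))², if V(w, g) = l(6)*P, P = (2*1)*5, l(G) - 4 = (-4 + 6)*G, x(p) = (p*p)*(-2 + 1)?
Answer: 25600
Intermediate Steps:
x(p) = -p² (x(p) = p²*(-1) = -p²)
l(G) = 4 + 2*G (l(G) = 4 + (-4 + 6)*G = 4 + 2*G)
P = 10 (P = 2*5 = 10)
V(w, g) = 160 (V(w, g) = (4 + 2*6)*10 = (4 + 12)*10 = 16*10 = 160)
V(5, x(0))² = 160² = 25600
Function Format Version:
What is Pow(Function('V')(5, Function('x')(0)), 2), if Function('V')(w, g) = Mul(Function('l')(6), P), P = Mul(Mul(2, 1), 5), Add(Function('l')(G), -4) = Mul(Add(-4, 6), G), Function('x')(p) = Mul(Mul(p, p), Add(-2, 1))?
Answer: 25600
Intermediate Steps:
Function('x')(p) = Mul(-1, Pow(p, 2)) (Function('x')(p) = Mul(Pow(p, 2), -1) = Mul(-1, Pow(p, 2)))
Function('l')(G) = Add(4, Mul(2, G)) (Function('l')(G) = Add(4, Mul(Add(-4, 6), G)) = Add(4, Mul(2, G)))
P = 10 (P = Mul(2, 5) = 10)
Function('V')(w, g) = 160 (Function('V')(w, g) = Mul(Add(4, Mul(2, 6)), 10) = Mul(Add(4, 12), 10) = Mul(16, 10) = 160)
Pow(Function('V')(5, Function('x')(0)), 2) = Pow(160, 2) = 25600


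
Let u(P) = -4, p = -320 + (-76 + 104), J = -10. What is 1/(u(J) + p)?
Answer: -1/296 ≈ -0.0033784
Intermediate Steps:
p = -292 (p = -320 + 28 = -292)
1/(u(J) + p) = 1/(-4 - 292) = 1/(-296) = -1/296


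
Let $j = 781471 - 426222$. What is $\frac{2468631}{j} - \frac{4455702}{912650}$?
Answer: $\frac{335056201176}{162108999925} \approx 2.0669$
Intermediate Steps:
$j = 355249$ ($j = 781471 - 426222 = 355249$)
$\frac{2468631}{j} - \frac{4455702}{912650} = \frac{2468631}{355249} - \frac{4455702}{912650} = 2468631 \cdot \frac{1}{355249} - \frac{2227851}{456325} = \frac{2468631}{355249} - \frac{2227851}{456325} = \frac{335056201176}{162108999925}$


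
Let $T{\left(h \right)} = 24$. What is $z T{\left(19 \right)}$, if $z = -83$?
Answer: $-1992$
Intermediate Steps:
$z T{\left(19 \right)} = \left(-83\right) 24 = -1992$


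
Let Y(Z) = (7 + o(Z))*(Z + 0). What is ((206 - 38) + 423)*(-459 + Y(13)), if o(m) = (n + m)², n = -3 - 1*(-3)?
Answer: 1080939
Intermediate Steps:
n = 0 (n = -3 + 3 = 0)
o(m) = m² (o(m) = (0 + m)² = m²)
Y(Z) = Z*(7 + Z²) (Y(Z) = (7 + Z²)*(Z + 0) = (7 + Z²)*Z = Z*(7 + Z²))
((206 - 38) + 423)*(-459 + Y(13)) = ((206 - 38) + 423)*(-459 + 13*(7 + 13²)) = (168 + 423)*(-459 + 13*(7 + 169)) = 591*(-459 + 13*176) = 591*(-459 + 2288) = 591*1829 = 1080939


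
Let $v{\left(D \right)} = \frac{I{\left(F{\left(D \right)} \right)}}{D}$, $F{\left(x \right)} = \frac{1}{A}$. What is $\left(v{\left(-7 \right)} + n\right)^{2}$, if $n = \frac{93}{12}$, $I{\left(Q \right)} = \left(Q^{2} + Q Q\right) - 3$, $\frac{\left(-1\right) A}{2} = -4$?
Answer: $\frac{3352561}{50176} \approx 66.816$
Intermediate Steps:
$A = 8$ ($A = \left(-2\right) \left(-4\right) = 8$)
$F{\left(x \right)} = \frac{1}{8}$
$I{\left(Q \right)} = -3 + 2 Q^{2}$ ($I{\left(Q \right)} = \left(Q^{2} + Q^{2}\right) - 3 = 2 Q^{2} - 3 = -3 + 2 Q^{2}$)
$v{\left(D \right)} = - \frac{95}{32 D}$ ($v{\left(D \right)} = \frac{-3 + \frac{2}{64}}{D} = \frac{-3 + 2 \cdot \frac{1}{64}}{D} = \frac{-3 + \frac{1}{32}}{D} = - \frac{95}{32 D}$)
$n = \frac{31}{4}$ ($n = 93 \cdot \frac{1}{12} = \frac{31}{4} \approx 7.75$)
$\left(v{\left(-7 \right)} + n\right)^{2} = \left(- \frac{95}{32 \left(-7\right)} + \frac{31}{4}\right)^{2} = \left(\left(- \frac{95}{32}\right) \left(- \frac{1}{7}\right) + \frac{31}{4}\right)^{2} = \left(\frac{95}{224} + \frac{31}{4}\right)^{2} = \left(\frac{1831}{224}\right)^{2} = \frac{3352561}{50176}$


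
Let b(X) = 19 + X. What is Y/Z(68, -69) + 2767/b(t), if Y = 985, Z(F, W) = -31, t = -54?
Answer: -120252/1085 ≈ -110.83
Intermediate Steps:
Y/Z(68, -69) + 2767/b(t) = 985/(-31) + 2767/(19 - 54) = 985*(-1/31) + 2767/(-35) = -985/31 + 2767*(-1/35) = -985/31 - 2767/35 = -120252/1085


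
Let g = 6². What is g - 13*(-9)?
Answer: 153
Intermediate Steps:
g = 36
g - 13*(-9) = 36 - 13*(-9) = 36 + 117 = 153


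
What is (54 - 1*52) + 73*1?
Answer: 75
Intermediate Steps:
(54 - 1*52) + 73*1 = (54 - 52) + 73 = 2 + 73 = 75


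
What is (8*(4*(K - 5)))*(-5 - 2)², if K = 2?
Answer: -4704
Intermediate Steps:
(8*(4*(K - 5)))*(-5 - 2)² = (8*(4*(2 - 5)))*(-5 - 2)² = (8*(4*(-3)))*(-7)² = (8*(-12))*49 = -96*49 = -4704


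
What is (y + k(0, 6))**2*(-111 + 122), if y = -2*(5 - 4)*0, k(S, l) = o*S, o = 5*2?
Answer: 0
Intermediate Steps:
o = 10
k(S, l) = 10*S
y = 0 (y = -2*1*0 = -2*0 = 0)
(y + k(0, 6))**2*(-111 + 122) = (0 + 10*0)**2*(-111 + 122) = (0 + 0)**2*11 = 0**2*11 = 0*11 = 0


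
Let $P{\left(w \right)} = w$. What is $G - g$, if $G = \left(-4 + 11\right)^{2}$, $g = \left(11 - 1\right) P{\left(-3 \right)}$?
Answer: $79$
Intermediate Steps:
$g = -30$ ($g = \left(11 - 1\right) \left(-3\right) = 10 \left(-3\right) = -30$)
$G = 49$ ($G = 7^{2} = 49$)
$G - g = 49 - -30 = 49 + 30 = 79$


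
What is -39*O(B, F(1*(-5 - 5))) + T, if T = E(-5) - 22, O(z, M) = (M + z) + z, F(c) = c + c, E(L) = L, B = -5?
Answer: 1143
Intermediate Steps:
F(c) = 2*c
O(z, M) = M + 2*z
T = -27 (T = -5 - 22 = -27)
-39*O(B, F(1*(-5 - 5))) + T = -39*(2*(1*(-5 - 5)) + 2*(-5)) - 27 = -39*(2*(1*(-10)) - 10) - 27 = -39*(2*(-10) - 10) - 27 = -39*(-20 - 10) - 27 = -39*(-30) - 27 = 1170 - 27 = 1143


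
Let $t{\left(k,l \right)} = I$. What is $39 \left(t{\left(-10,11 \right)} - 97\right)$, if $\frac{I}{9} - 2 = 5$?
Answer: $-1326$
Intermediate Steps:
$I = 63$ ($I = 18 + 9 \cdot 5 = 18 + 45 = 63$)
$t{\left(k,l \right)} = 63$
$39 \left(t{\left(-10,11 \right)} - 97\right) = 39 \left(63 - 97\right) = 39 \left(-34\right) = -1326$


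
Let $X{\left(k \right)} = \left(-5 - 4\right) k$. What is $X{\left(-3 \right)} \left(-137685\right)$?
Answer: $-3717495$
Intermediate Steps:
$X{\left(k \right)} = - 9 k$
$X{\left(-3 \right)} \left(-137685\right) = \left(-9\right) \left(-3\right) \left(-137685\right) = 27 \left(-137685\right) = -3717495$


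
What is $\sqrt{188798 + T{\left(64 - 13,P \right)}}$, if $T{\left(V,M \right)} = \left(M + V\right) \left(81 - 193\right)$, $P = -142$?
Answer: $3 \sqrt{22110} \approx 446.08$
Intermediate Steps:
$T{\left(V,M \right)} = - 112 M - 112 V$ ($T{\left(V,M \right)} = \left(M + V\right) \left(-112\right) = - 112 M - 112 V$)
$\sqrt{188798 + T{\left(64 - 13,P \right)}} = \sqrt{188798 - \left(-15904 + 112 \left(64 - 13\right)\right)} = \sqrt{188798 + \left(15904 - 5712\right)} = \sqrt{188798 + 10192} = \sqrt{198990} = 3 \sqrt{22110}$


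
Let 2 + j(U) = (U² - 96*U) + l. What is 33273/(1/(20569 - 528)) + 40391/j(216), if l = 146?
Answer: 17380105806743/26064 ≈ 6.6682e+8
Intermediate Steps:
j(U) = 144 + U² - 96*U (j(U) = -2 + ((U² - 96*U) + 146) = -2 + (146 + U² - 96*U) = 144 + U² - 96*U)
33273/(1/(20569 - 528)) + 40391/j(216) = 33273/(1/(20569 - 528)) + 40391/(144 + 216² - 96*216) = 33273/(1/20041) + 40391/(144 + 46656 - 20736) = 33273/(1/20041) + 40391/26064 = 33273*20041 + 40391*(1/26064) = 666824193 + 40391/26064 = 17380105806743/26064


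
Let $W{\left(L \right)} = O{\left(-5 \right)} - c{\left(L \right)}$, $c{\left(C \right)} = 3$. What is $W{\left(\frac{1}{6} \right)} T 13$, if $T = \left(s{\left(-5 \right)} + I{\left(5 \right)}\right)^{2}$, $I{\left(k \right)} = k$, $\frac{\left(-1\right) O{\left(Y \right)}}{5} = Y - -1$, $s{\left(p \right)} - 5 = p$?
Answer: $5525$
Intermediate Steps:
$s{\left(p \right)} = 5 + p$
$O{\left(Y \right)} = -5 - 5 Y$ ($O{\left(Y \right)} = - 5 \left(Y - -1\right) = - 5 \left(Y + 1\right) = - 5 \left(1 + Y\right) = -5 - 5 Y$)
$W{\left(L \right)} = 17$ ($W{\left(L \right)} = \left(-5 - -25\right) - 3 = \left(-5 + 25\right) - 3 = 20 - 3 = 17$)
$T = 25$ ($T = \left(\left(5 - 5\right) + 5\right)^{2} = \left(0 + 5\right)^{2} = 5^{2} = 25$)
$W{\left(\frac{1}{6} \right)} T 13 = 17 \cdot 25 \cdot 13 = 425 \cdot 13 = 5525$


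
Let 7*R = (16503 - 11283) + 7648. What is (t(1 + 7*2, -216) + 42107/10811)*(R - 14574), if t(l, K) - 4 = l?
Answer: -22066051400/75677 ≈ -2.9158e+5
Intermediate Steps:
t(l, K) = 4 + l
R = 12868/7 (R = ((16503 - 11283) + 7648)/7 = (5220 + 7648)/7 = (⅐)*12868 = 12868/7 ≈ 1838.3)
(t(1 + 7*2, -216) + 42107/10811)*(R - 14574) = ((4 + (1 + 7*2)) + 42107/10811)*(12868/7 - 14574) = ((4 + (1 + 14)) + 42107*(1/10811))*(-89150/7) = ((4 + 15) + 42107/10811)*(-89150/7) = (19 + 42107/10811)*(-89150/7) = (247516/10811)*(-89150/7) = -22066051400/75677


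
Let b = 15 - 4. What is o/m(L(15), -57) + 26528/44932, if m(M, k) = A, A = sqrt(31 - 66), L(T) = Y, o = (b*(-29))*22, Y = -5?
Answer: 6632/11233 + 7018*I*sqrt(35)/35 ≈ 0.5904 + 1186.3*I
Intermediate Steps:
b = 11
o = -7018 (o = (11*(-29))*22 = -319*22 = -7018)
L(T) = -5
A = I*sqrt(35) (A = sqrt(-35) = I*sqrt(35) ≈ 5.9161*I)
m(M, k) = I*sqrt(35)
o/m(L(15), -57) + 26528/44932 = -7018*(-I*sqrt(35)/35) + 26528/44932 = -(-7018)*I*sqrt(35)/35 + 26528*(1/44932) = 7018*I*sqrt(35)/35 + 6632/11233 = 6632/11233 + 7018*I*sqrt(35)/35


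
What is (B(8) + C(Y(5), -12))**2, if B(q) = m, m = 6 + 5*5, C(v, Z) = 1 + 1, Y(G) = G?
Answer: 1089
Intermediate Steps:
C(v, Z) = 2
m = 31 (m = 6 + 25 = 31)
B(q) = 31
(B(8) + C(Y(5), -12))**2 = (31 + 2)**2 = 33**2 = 1089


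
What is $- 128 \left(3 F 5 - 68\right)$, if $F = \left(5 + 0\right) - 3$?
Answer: $4864$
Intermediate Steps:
$F = 2$ ($F = 5 - 3 = 2$)
$- 128 \left(3 F 5 - 68\right) = - 128 \left(3 \cdot 2 \cdot 5 - 68\right) = - 128 \left(6 \cdot 5 + \left(-71 + 3\right)\right) = - 128 \left(30 - 68\right) = \left(-128\right) \left(-38\right) = 4864$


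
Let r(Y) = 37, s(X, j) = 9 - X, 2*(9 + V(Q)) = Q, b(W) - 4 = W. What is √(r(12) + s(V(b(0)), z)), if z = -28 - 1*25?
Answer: √53 ≈ 7.2801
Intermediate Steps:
b(W) = 4 + W
V(Q) = -9 + Q/2
z = -53 (z = -28 - 25 = -53)
√(r(12) + s(V(b(0)), z)) = √(37 + (9 - (-9 + (4 + 0)/2))) = √(37 + (9 - (-9 + (½)*4))) = √(37 + (9 - (-9 + 2))) = √(37 + (9 - 1*(-7))) = √(37 + (9 + 7)) = √(37 + 16) = √53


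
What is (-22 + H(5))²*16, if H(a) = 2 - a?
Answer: 10000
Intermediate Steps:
(-22 + H(5))²*16 = (-22 + (2 - 1*5))²*16 = (-22 + (2 - 5))²*16 = (-22 - 3)²*16 = (-25)²*16 = 625*16 = 10000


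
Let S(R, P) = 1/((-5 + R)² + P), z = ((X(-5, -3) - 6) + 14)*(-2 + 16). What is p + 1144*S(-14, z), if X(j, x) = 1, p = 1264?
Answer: 616712/487 ≈ 1266.3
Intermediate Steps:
z = 126 (z = ((1 - 6) + 14)*(-2 + 16) = (-5 + 14)*14 = 9*14 = 126)
S(R, P) = 1/(P + (-5 + R)²)
p + 1144*S(-14, z) = 1264 + 1144/(126 + (-5 - 14)²) = 1264 + 1144/(126 + (-19)²) = 1264 + 1144/(126 + 361) = 1264 + 1144/487 = 616712/487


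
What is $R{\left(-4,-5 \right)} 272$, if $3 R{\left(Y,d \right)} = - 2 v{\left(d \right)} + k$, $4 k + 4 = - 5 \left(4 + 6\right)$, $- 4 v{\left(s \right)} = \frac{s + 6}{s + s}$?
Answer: $- \frac{18428}{15} \approx -1228.5$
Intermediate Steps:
$v{\left(s \right)} = - \frac{6 + s}{8 s}$ ($v{\left(s \right)} = - \frac{\left(s + 6\right) \frac{1}{s + s}}{4} = - \frac{\left(6 + s\right) \frac{1}{2 s}}{4} = - \frac{\frac{1}{2} \frac{1}{s} \left(6 + s\right)}{4} = - \frac{6 + s}{8 s}$)
$k = - \frac{27}{2}$ ($k = -1 + \frac{\left(-5\right) \left(4 + 6\right)}{4} = -1 + \frac{\left(-5\right) 10}{4} = -1 + \frac{1}{4} \left(-50\right) = -1 - \frac{25}{2} = - \frac{27}{2} \approx -13.5$)
$R{\left(Y,d \right)} = - \frac{9}{2} - \frac{-6 - d}{12 d}$ ($R{\left(Y,d \right)} = \frac{- 2 \frac{-6 - d}{8 d} - \frac{27}{2}}{3} = \frac{- \frac{-6 - d}{4 d} - \frac{27}{2}}{3} = \frac{- \frac{27}{2} - \frac{-6 - d}{4 d}}{3} = - \frac{9}{2} - \frac{-6 - d}{12 d}$)
$R{\left(-4,-5 \right)} 272 = \frac{6 - -265}{12 \left(-5\right)} 272 = \frac{1}{12} \left(- \frac{1}{5}\right) \left(6 + 265\right) 272 = \frac{1}{12} \left(- \frac{1}{5}\right) 271 \cdot 272 = \left(- \frac{271}{60}\right) 272 = - \frac{18428}{15}$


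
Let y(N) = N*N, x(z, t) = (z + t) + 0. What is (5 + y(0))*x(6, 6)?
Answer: 60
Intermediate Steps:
x(z, t) = t + z (x(z, t) = (t + z) + 0 = t + z)
y(N) = N²
(5 + y(0))*x(6, 6) = (5 + 0²)*(6 + 6) = (5 + 0)*12 = 5*12 = 60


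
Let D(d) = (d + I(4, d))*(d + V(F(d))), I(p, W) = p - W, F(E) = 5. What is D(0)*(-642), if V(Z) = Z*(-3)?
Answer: 38520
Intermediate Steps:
V(Z) = -3*Z
D(d) = -60 + 4*d (D(d) = (d + (4 - d))*(d - 3*5) = 4*(d - 15) = 4*(-15 + d) = -60 + 4*d)
D(0)*(-642) = (-60 + 4*0)*(-642) = (-60 + 0)*(-642) = -60*(-642) = 38520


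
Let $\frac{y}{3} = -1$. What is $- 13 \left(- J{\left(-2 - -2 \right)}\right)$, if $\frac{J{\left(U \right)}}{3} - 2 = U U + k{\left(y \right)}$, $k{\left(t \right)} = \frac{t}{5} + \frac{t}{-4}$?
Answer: $\frac{1677}{20} \approx 83.85$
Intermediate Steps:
$y = -3$ ($y = 3 \left(-1\right) = -3$)
$k{\left(t \right)} = - \frac{t}{20}$ ($k{\left(t \right)} = t \frac{1}{5} + t \left(- \frac{1}{4}\right) = \frac{t}{5} - \frac{t}{4} = - \frac{t}{20}$)
$J{\left(U \right)} = \frac{129}{20} + 3 U^{2}$ ($J{\left(U \right)} = 6 + 3 \left(U U - - \frac{3}{20}\right) = 6 + 3 \left(U^{2} + \frac{3}{20}\right) = 6 + 3 \left(\frac{3}{20} + U^{2}\right) = 6 + \left(\frac{9}{20} + 3 U^{2}\right) = \frac{129}{20} + 3 U^{2}$)
$- 13 \left(- J{\left(-2 - -2 \right)}\right) = - 13 \left(- (\frac{129}{20} + 3 \left(-2 - -2\right)^{2})\right) = - 13 \left(- (\frac{129}{20} + 3 \left(-2 + 2\right)^{2})\right) = - 13 \left(- (\frac{129}{20} + 3 \cdot 0^{2})\right) = - 13 \left(- (\frac{129}{20} + 3 \cdot 0)\right) = - 13 \left(- (\frac{129}{20} + 0)\right) = - 13 \left(\left(-1\right) \frac{129}{20}\right) = \left(-13\right) \left(- \frac{129}{20}\right) = \frac{1677}{20}$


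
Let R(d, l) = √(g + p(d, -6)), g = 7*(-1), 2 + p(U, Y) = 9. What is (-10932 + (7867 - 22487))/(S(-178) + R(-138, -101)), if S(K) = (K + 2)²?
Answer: -1597/1936 ≈ -0.82490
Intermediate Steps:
p(U, Y) = 7 (p(U, Y) = -2 + 9 = 7)
S(K) = (2 + K)²
g = -7
R(d, l) = 0 (R(d, l) = √(-7 + 7) = √0 = 0)
(-10932 + (7867 - 22487))/(S(-178) + R(-138, -101)) = (-10932 + (7867 - 22487))/((2 - 178)² + 0) = (-10932 - 14620)/((-176)² + 0) = -25552/(30976 + 0) = -25552/30976 = -25552*1/30976 = -1597/1936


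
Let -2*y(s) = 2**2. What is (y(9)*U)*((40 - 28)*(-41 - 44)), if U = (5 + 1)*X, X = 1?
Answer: 12240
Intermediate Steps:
y(s) = -2 (y(s) = -1/2*2**2 = -1/2*4 = -2)
U = 6 (U = (5 + 1)*1 = 6*1 = 6)
(y(9)*U)*((40 - 28)*(-41 - 44)) = (-2*6)*((40 - 28)*(-41 - 44)) = -144*(-85) = -12*(-1020) = 12240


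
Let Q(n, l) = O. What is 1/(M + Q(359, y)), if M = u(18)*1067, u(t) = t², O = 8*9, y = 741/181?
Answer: 1/345780 ≈ 2.8920e-6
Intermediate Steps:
y = 741/181 (y = 741*(1/181) = 741/181 ≈ 4.0939)
O = 72
Q(n, l) = 72
M = 345708 (M = 18²*1067 = 324*1067 = 345708)
1/(M + Q(359, y)) = 1/(345708 + 72) = 1/345780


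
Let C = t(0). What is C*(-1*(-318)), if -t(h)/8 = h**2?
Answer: 0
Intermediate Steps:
t(h) = -8*h**2
C = 0 (C = -8*0**2 = -8*0 = 0)
C*(-1*(-318)) = 0*(-1*(-318)) = 0*318 = 0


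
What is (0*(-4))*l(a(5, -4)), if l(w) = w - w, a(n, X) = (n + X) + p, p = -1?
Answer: 0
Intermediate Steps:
a(n, X) = -1 + X + n (a(n, X) = (n + X) - 1 = (X + n) - 1 = -1 + X + n)
l(w) = 0
(0*(-4))*l(a(5, -4)) = (0*(-4))*0 = 0*0 = 0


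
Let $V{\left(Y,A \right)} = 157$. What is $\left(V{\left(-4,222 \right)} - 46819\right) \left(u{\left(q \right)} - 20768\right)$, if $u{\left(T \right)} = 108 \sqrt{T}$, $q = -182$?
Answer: $969076416 - 5039496 i \sqrt{182} \approx 9.6908 \cdot 10^{8} - 6.7987 \cdot 10^{7} i$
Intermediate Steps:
$\left(V{\left(-4,222 \right)} - 46819\right) \left(u{\left(q \right)} - 20768\right) = \left(157 - 46819\right) \left(108 \sqrt{-182} - 20768\right) = - 46662 \left(108 i \sqrt{182} - 20768\right) = - 46662 \left(-20768 + 108 i \sqrt{182}\right) = 969076416 - 5039496 i \sqrt{182}$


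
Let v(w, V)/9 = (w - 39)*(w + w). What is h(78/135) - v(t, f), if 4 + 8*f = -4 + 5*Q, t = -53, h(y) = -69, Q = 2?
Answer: -87837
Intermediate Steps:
f = ¼ (f = -½ + (-4 + 5*2)/8 = -½ + (-4 + 10)/8 = -½ + (⅛)*6 = -½ + ¾ = ¼ ≈ 0.25000)
v(w, V) = 18*w*(-39 + w) (v(w, V) = 9*((w - 39)*(w + w)) = 9*((-39 + w)*(2*w)) = 9*(2*w*(-39 + w)) = 18*w*(-39 + w))
h(78/135) - v(t, f) = -69 - 18*(-53)*(-39 - 53) = -69 - 18*(-53)*(-92) = -69 - 1*87768 = -69 - 87768 = -87837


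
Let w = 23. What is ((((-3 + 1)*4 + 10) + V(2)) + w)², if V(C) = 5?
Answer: 900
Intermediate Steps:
((((-3 + 1)*4 + 10) + V(2)) + w)² = ((((-3 + 1)*4 + 10) + 5) + 23)² = (((-2*4 + 10) + 5) + 23)² = (((-8 + 10) + 5) + 23)² = ((2 + 5) + 23)² = (7 + 23)² = 30² = 900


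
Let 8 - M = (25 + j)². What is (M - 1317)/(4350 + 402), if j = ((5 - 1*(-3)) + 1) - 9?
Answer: -967/2376 ≈ -0.40699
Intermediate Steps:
j = 0 (j = ((5 + 3) + 1) - 9 = (8 + 1) - 9 = 9 - 9 = 0)
M = -617 (M = 8 - (25 + 0)² = 8 - 1*25² = 8 - 1*625 = 8 - 625 = -617)
(M - 1317)/(4350 + 402) = (-617 - 1317)/(4350 + 402) = -1934/4752 = -1934*1/4752 = -967/2376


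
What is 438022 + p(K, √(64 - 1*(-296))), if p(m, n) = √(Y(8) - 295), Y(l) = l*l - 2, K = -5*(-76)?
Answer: 438022 + I*√233 ≈ 4.3802e+5 + 15.264*I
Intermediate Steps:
K = 380
Y(l) = -2 + l² (Y(l) = l² - 2 = -2 + l²)
p(m, n) = I*√233 (p(m, n) = √((-2 + 8²) - 295) = √((-2 + 64) - 295) = √(62 - 295) = √(-233) = I*√233)
438022 + p(K, √(64 - 1*(-296))) = 438022 + I*√233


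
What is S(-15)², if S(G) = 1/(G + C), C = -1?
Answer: 1/256 ≈ 0.0039063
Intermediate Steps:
S(G) = 1/(-1 + G) (S(G) = 1/(G - 1) = 1/(-1 + G))
S(-15)² = (1/(-1 - 15))² = (1/(-16))² = (-1/16)² = 1/256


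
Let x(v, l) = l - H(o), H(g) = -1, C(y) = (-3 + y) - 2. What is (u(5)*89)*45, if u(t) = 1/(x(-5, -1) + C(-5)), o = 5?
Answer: -801/2 ≈ -400.50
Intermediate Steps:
C(y) = -5 + y
x(v, l) = 1 + l (x(v, l) = l - 1*(-1) = l + 1 = 1 + l)
u(t) = -⅒ (u(t) = 1/((1 - 1) + (-5 - 5)) = 1/(0 - 10) = 1/(-10) = -⅒)
(u(5)*89)*45 = -⅒*89*45 = -89/10*45 = -801/2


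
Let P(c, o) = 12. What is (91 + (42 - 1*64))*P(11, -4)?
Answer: 828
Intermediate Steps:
(91 + (42 - 1*64))*P(11, -4) = (91 + (42 - 1*64))*12 = (91 + (42 - 64))*12 = (91 - 22)*12 = 69*12 = 828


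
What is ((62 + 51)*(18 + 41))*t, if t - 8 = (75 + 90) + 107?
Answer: 1866760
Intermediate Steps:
t = 280 (t = 8 + ((75 + 90) + 107) = 8 + (165 + 107) = 8 + 272 = 280)
((62 + 51)*(18 + 41))*t = ((62 + 51)*(18 + 41))*280 = (113*59)*280 = 6667*280 = 1866760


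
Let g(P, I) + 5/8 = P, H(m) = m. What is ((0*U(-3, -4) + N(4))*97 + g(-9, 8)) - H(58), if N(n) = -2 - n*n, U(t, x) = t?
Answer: -14509/8 ≈ -1813.6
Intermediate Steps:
g(P, I) = -5/8 + P
N(n) = -2 - n²
((0*U(-3, -4) + N(4))*97 + g(-9, 8)) - H(58) = ((0*(-3) + (-2 - 1*4²))*97 + (-5/8 - 9)) - 1*58 = ((0 + (-2 - 1*16))*97 - 77/8) - 58 = ((0 + (-2 - 16))*97 - 77/8) - 58 = ((0 - 18)*97 - 77/8) - 58 = (-18*97 - 77/8) - 58 = (-1746 - 77/8) - 58 = -14045/8 - 58 = -14509/8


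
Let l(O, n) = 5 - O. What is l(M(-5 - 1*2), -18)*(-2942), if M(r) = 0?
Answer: -14710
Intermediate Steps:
l(M(-5 - 1*2), -18)*(-2942) = (5 - 1*0)*(-2942) = (5 + 0)*(-2942) = 5*(-2942) = -14710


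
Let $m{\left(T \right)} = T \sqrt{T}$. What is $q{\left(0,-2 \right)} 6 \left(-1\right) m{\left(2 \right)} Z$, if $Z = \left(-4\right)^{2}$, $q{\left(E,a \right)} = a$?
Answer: $384 \sqrt{2} \approx 543.06$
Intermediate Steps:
$m{\left(T \right)} = T^{\frac{3}{2}}$
$Z = 16$
$q{\left(0,-2 \right)} 6 \left(-1\right) m{\left(2 \right)} Z = - 2 \cdot 6 \left(-1\right) 2^{\frac{3}{2}} \cdot 16 = - 2 \left(- 6 \cdot 2 \sqrt{2}\right) 16 = - 2 \left(- 12 \sqrt{2}\right) 16 = 24 \sqrt{2} \cdot 16 = 384 \sqrt{2}$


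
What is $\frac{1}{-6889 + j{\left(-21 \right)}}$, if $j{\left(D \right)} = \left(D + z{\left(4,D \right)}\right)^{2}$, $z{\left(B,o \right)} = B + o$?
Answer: $- \frac{1}{5445} \approx -0.00018365$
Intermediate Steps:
$j{\left(D \right)} = \left(4 + 2 D\right)^{2}$ ($j{\left(D \right)} = \left(D + \left(4 + D\right)\right)^{2} = \left(4 + 2 D\right)^{2}$)
$\frac{1}{-6889 + j{\left(-21 \right)}} = \frac{1}{-6889 + 4 \left(2 - 21\right)^{2}} = \frac{1}{-6889 + 4 \left(-19\right)^{2}} = \frac{1}{-6889 + 4 \cdot 361} = \frac{1}{-6889 + 1444} = \frac{1}{-5445} = - \frac{1}{5445}$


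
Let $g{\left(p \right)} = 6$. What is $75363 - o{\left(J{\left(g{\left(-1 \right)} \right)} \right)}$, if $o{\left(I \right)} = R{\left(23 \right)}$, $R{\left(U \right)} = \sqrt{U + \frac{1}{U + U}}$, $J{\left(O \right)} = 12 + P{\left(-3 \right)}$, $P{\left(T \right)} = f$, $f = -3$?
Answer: $75363 - \frac{\sqrt{48714}}{46} \approx 75358.0$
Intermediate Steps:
$P{\left(T \right)} = -3$
$J{\left(O \right)} = 9$ ($J{\left(O \right)} = 12 - 3 = 9$)
$R{\left(U \right)} = \sqrt{U + \frac{1}{2 U}}$
$o{\left(I \right)} = \frac{\sqrt{48714}}{46}$ ($o{\left(I \right)} = \frac{\sqrt{\frac{2}{23} + 4 \cdot 23}}{2} = \frac{\sqrt{2 \cdot \frac{1}{23} + 92}}{2} = \frac{\sqrt{\frac{2}{23} + 92}}{2} = \frac{\sqrt{\frac{2118}{23}}}{2} = \frac{\frac{1}{23} \sqrt{48714}}{2} = \frac{\sqrt{48714}}{46}$)
$75363 - o{\left(J{\left(g{\left(-1 \right)} \right)} \right)} = 75363 - \frac{\sqrt{48714}}{46}$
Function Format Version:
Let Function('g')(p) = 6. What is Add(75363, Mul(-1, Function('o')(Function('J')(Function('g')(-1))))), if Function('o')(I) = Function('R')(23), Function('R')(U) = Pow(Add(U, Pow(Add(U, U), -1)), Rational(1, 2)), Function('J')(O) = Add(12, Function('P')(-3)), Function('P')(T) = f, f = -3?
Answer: Add(75363, Mul(Rational(-1, 46), Pow(48714, Rational(1, 2)))) ≈ 75358.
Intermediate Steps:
Function('P')(T) = -3
Function('J')(O) = 9 (Function('J')(O) = Add(12, -3) = 9)
Function('R')(U) = Pow(Add(U, Mul(Rational(1, 2), Pow(U, -1))), Rational(1, 2)) (Function('R')(U) = Pow(Add(U, Pow(Mul(2, U), -1)), Rational(1, 2)) = Pow(Add(U, Mul(Rational(1, 2), Pow(U, -1))), Rational(1, 2)))
Function('o')(I) = Mul(Rational(1, 46), Pow(48714, Rational(1, 2))) (Function('o')(I) = Mul(Rational(1, 2), Pow(Add(Mul(2, Pow(23, -1)), Mul(4, 23)), Rational(1, 2))) = Mul(Rational(1, 2), Pow(Add(Mul(2, Rational(1, 23)), 92), Rational(1, 2))) = Mul(Rational(1, 2), Pow(Add(Rational(2, 23), 92), Rational(1, 2))) = Mul(Rational(1, 2), Pow(Rational(2118, 23), Rational(1, 2))) = Mul(Rational(1, 2), Mul(Rational(1, 23), Pow(48714, Rational(1, 2)))) = Mul(Rational(1, 46), Pow(48714, Rational(1, 2))))
Add(75363, Mul(-1, Function('o')(Function('J')(Function('g')(-1))))) = Add(75363, Mul(-1, Mul(Rational(1, 46), Pow(48714, Rational(1, 2))))) = Add(75363, Mul(Rational(-1, 46), Pow(48714, Rational(1, 2))))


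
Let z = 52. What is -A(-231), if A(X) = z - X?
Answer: -283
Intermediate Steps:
A(X) = 52 - X
-A(-231) = -(52 - 1*(-231)) = -(52 + 231) = -1*283 = -283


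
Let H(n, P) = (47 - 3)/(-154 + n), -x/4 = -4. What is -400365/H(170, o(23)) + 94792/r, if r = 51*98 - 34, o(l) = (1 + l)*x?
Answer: -116891246/803 ≈ -1.4557e+5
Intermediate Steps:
x = 16 (x = -4*(-4) = 16)
o(l) = 16 + 16*l (o(l) = (1 + l)*16 = 16 + 16*l)
r = 4964 (r = 4998 - 34 = 4964)
H(n, P) = 44/(-154 + n)
-400365/H(170, o(23)) + 94792/r = -400365/(44/(-154 + 170)) + 94792/4964 = -400365/(44/16) + 94792*(1/4964) = -400365/(44*(1/16)) + 1394/73 = -400365/11/4 + 1394/73 = -400365*4/11 + 1394/73 = -1601460/11 + 1394/73 = -116891246/803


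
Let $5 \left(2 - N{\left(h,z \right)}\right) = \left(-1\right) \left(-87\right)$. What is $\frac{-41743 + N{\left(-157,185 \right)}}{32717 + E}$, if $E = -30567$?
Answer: $- \frac{104396}{5375} \approx -19.423$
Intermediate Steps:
$N{\left(h,z \right)} = - \frac{77}{5}$ ($N{\left(h,z \right)} = 2 - \frac{\left(-1\right) \left(-87\right)}{5} = 2 - \frac{87}{5} = - \frac{77}{5}$)
$\frac{-41743 + N{\left(-157,185 \right)}}{32717 + E} = \frac{-41743 - \frac{77}{5}}{32717 - 30567} = - \frac{208792}{5 \cdot 2150} = \left(- \frac{208792}{5}\right) \frac{1}{2150} = - \frac{104396}{5375}$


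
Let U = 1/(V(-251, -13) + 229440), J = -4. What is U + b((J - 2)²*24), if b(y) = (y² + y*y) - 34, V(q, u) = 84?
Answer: 342669691993/229524 ≈ 1.4930e+6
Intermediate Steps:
U = 1/229524 (U = 1/(84 + 229440) = 1/229524 ≈ 4.3568e-6)
b(y) = -34 + 2*y² (b(y) = (y² + y²) - 34 = 2*y² - 34 = -34 + 2*y²)
U + b((J - 2)²*24) = 1/229524 + (-34 + 2*((-4 - 2)²*24)²) = 1/229524 + (-34 + 2*((-6)²*24)²) = 1/229524 + (-34 + 2*(36*24)²) = 1/229524 + (-34 + 2*864²) = 1/229524 + (-34 + 2*746496) = 1/229524 + (-34 + 1492992) = 1/229524 + 1492958 = 342669691993/229524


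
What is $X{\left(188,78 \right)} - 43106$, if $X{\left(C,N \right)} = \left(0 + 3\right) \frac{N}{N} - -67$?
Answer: $-43036$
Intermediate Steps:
$X{\left(C,N \right)} = 70$ ($X{\left(C,N \right)} = 3 \cdot 1 + 67 = 3 + 67 = 70$)
$X{\left(188,78 \right)} - 43106 = 70 - 43106 = -43036$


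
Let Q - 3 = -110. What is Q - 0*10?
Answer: -107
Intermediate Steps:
Q = -107 (Q = 3 - 110 = -107)
Q - 0*10 = -107 - 0*10 = -107 - 148*0 = -107 + 0 = -107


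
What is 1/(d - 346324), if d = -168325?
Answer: -1/514649 ≈ -1.9431e-6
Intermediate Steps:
1/(d - 346324) = 1/(-168325 - 346324) = 1/(-514649) = -1/514649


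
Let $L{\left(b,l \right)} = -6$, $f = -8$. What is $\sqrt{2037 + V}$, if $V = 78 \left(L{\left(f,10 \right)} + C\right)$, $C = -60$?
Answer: $i \sqrt{3111} \approx 55.776 i$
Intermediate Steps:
$V = -5148$ ($V = 78 \left(-6 - 60\right) = 78 \left(-66\right) = -5148$)
$\sqrt{2037 + V} = \sqrt{2037 - 5148} = \sqrt{-3111} = i \sqrt{3111}$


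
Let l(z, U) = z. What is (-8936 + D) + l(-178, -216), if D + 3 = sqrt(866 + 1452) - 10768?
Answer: -19885 + sqrt(2318) ≈ -19837.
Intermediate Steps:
D = -10771 + sqrt(2318) (D = -3 + (sqrt(866 + 1452) - 10768) = -3 + (sqrt(2318) - 10768) = -3 + (-10768 + sqrt(2318)) = -10771 + sqrt(2318) ≈ -10723.)
(-8936 + D) + l(-178, -216) = (-8936 + (-10771 + sqrt(2318))) - 178 = (-19707 + sqrt(2318)) - 178 = -19885 + sqrt(2318)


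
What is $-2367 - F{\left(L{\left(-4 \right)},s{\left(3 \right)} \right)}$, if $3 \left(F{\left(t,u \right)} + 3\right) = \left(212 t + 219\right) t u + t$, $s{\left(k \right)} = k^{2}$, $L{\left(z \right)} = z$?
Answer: $- \frac{29732}{3} \approx -9910.7$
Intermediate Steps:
$F{\left(t,u \right)} = -3 + \frac{t}{3} + \frac{t u \left(219 + 212 t\right)}{3}$ ($F{\left(t,u \right)} = -3 + \frac{\left(212 t + 219\right) t u + t}{3} = -3 + \frac{\left(219 + 212 t\right) t u + t}{3} = -3 + \frac{t \left(219 + 212 t\right) u + t}{3} = -3 + \frac{t u \left(219 + 212 t\right) + t}{3} = -3 + \frac{t + t u \left(219 + 212 t\right)}{3} = -3 + \left(\frac{t}{3} + \frac{t u \left(219 + 212 t\right)}{3}\right) = -3 + \frac{t}{3} + \frac{t u \left(219 + 212 t\right)}{3}$)
$-2367 - F{\left(L{\left(-4 \right)},s{\left(3 \right)} \right)} = -2367 - \left(-3 + \frac{1}{3} \left(-4\right) + 73 \left(-4\right) 3^{2} + \frac{212 \cdot 3^{2} \left(-4\right)^{2}}{3}\right) = -2367 - \left(-3 - \frac{4}{3} + 73 \left(-4\right) 9 + \frac{212}{3} \cdot 9 \cdot 16\right) = -2367 - \left(-3 - \frac{4}{3} - 2628 + 10176\right) = -2367 - \frac{22631}{3} = - \frac{29732}{3}$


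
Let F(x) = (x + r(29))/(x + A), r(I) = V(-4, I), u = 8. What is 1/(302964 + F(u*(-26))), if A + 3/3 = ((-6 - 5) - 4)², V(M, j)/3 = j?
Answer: 16/4847303 ≈ 3.3008e-6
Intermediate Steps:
V(M, j) = 3*j
r(I) = 3*I
A = 224 (A = -1 + ((-6 - 5) - 4)² = -1 + (-11 - 4)² = -1 + (-15)² = -1 + 225 = 224)
F(x) = (87 + x)/(224 + x) (F(x) = (x + 3*29)/(x + 224) = (x + 87)/(224 + x) = (87 + x)/(224 + x))
1/(302964 + F(u*(-26))) = 1/(302964 + (87 + 8*(-26))/(224 + 8*(-26))) = 1/(302964 + (87 - 208)/(224 - 208)) = 1/(302964 - 121/16) = 1/(4847303/16) = 16/4847303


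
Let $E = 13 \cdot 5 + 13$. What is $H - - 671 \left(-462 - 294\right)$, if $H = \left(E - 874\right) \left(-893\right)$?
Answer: $203552$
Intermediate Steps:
$E = 78$ ($E = 65 + 13 = 78$)
$H = 710828$ ($H = \left(78 - 874\right) \left(-893\right) = \left(-796\right) \left(-893\right) = 710828$)
$H - - 671 \left(-462 - 294\right) = 710828 - - 671 \left(-462 - 294\right) = 710828 - \left(-671\right) \left(-756\right) = 710828 - 507276 = 203552$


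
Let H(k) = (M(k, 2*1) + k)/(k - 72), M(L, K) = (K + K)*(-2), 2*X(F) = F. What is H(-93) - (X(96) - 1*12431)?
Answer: 2043296/165 ≈ 12384.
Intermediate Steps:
X(F) = F/2
M(L, K) = -4*K (M(L, K) = (2*K)*(-2) = -4*K)
H(k) = (-8 + k)/(-72 + k) (H(k) = (-8 + k)/(k - 72) = (-4*2 + k)/(-72 + k) = (-8 + k)/(-72 + k))
H(-93) - (X(96) - 1*12431) = (-8 - 93)/(-72 - 93) - ((½)*96 - 1*12431) = -101/(-165) - (48 - 12431) = -1/165*(-101) - 1*(-12383) = 101/165 + 12383 = 2043296/165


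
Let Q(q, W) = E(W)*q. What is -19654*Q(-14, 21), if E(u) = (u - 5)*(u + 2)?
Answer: 101257408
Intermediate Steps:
E(u) = (-5 + u)*(2 + u)
Q(q, W) = q*(-10 + W**2 - 3*W) (Q(q, W) = (-10 + W**2 - 3*W)*q = q*(-10 + W**2 - 3*W))
-19654*Q(-14, 21) = -(-275156)*(-10 + 21**2 - 3*21) = -(-275156)*(-10 + 441 - 63) = -(-275156)*368 = -19654*(-5152) = 101257408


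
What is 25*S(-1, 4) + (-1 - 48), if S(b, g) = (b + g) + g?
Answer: 126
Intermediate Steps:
S(b, g) = b + 2*g
25*S(-1, 4) + (-1 - 48) = 25*(-1 + 2*4) + (-1 - 48) = 25*(-1 + 8) - 49 = 25*7 - 49 = 175 - 49 = 126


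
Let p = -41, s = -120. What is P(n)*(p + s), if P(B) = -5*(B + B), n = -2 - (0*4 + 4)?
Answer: -9660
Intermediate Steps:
n = -6 (n = -2 - (0 + 4) = -2 - 1*4 = -2 - 4 = -6)
P(B) = -10*B
P(n)*(p + s) = (-10*(-6))*(-41 - 120) = 60*(-161) = -9660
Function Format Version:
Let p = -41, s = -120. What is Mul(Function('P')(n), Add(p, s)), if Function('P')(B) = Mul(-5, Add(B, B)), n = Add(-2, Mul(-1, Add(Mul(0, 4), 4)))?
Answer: -9660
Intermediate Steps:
n = -6 (n = Add(-2, Mul(-1, Add(0, 4))) = Add(-2, Mul(-1, 4)) = Add(-2, -4) = -6)
Function('P')(B) = Mul(-10, B) (Function('P')(B) = Mul(-5, Mul(2, B)) = Mul(-10, B))
Mul(Function('P')(n), Add(p, s)) = Mul(Mul(-10, -6), Add(-41, -120)) = Mul(60, -161) = -9660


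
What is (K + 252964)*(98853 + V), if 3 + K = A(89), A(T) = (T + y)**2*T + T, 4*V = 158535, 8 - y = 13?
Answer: 244023070599/2 ≈ 1.2201e+11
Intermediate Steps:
y = -5 (y = 8 - 1*13 = 8 - 13 = -5)
V = 158535/4 (V = (1/4)*158535 = 158535/4 ≈ 39634.)
A(T) = T + T*(-5 + T)**2 (A(T) = (T - 5)**2*T + T = (-5 + T)**2*T + T = T*(-5 + T)**2 + T = T + T*(-5 + T)**2)
K = 628070 (K = -3 + 89*(1 + (-5 + 89)**2) = -3 + 89*(1 + 84**2) = -3 + 89*(1 + 7056) = -3 + 89*7057 = -3 + 628073 = 628070)
(K + 252964)*(98853 + V) = (628070 + 252964)*(98853 + 158535/4) = 881034*(553947/4) = 244023070599/2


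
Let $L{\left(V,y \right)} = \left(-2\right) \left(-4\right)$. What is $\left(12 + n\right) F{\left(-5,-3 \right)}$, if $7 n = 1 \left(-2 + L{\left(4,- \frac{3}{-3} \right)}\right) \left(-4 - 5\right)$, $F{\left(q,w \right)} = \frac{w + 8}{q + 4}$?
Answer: $- \frac{150}{7} \approx -21.429$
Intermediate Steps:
$L{\left(V,y \right)} = 8$
$F{\left(q,w \right)} = \frac{8 + w}{4 + q}$
$n = - \frac{54}{7}$ ($n = \frac{1 \left(-2 + 8\right) \left(-4 - 5\right)}{7} = \frac{1 \cdot 6 \left(-9\right)}{7} = \frac{6 \left(-9\right)}{7} = \frac{1}{7} \left(-54\right) = - \frac{54}{7} \approx -7.7143$)
$\left(12 + n\right) F{\left(-5,-3 \right)} = \left(12 - \frac{54}{7}\right) \frac{8 - 3}{4 - 5} = \frac{30 \frac{1}{-1} \cdot 5}{7} = \frac{30 \left(\left(-1\right) 5\right)}{7} = \frac{30}{7} \left(-5\right) = - \frac{150}{7}$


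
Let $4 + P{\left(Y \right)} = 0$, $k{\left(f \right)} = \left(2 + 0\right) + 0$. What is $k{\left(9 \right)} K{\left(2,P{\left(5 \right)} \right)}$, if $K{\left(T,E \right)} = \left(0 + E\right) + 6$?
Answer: $4$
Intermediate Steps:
$k{\left(f \right)} = 2$ ($k{\left(f \right)} = 2 + 0 = 2$)
$P{\left(Y \right)} = -4$ ($P{\left(Y \right)} = -4 + 0 = -4$)
$K{\left(T,E \right)} = 6 + E$ ($K{\left(T,E \right)} = E + 6 = 6 + E$)
$k{\left(9 \right)} K{\left(2,P{\left(5 \right)} \right)} = 2 \left(6 - 4\right) = 2 \cdot 2 = 4$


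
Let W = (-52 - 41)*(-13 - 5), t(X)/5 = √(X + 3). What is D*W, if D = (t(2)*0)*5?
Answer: 0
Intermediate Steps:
t(X) = 5*√(3 + X) (t(X) = 5*√(X + 3) = 5*√(3 + X))
W = 1674 (W = -93*(-18) = 1674)
D = 0 (D = ((5*√(3 + 2))*0)*5 = ((5*√5)*0)*5 = 0*5 = 0)
D*W = 0*1674 = 0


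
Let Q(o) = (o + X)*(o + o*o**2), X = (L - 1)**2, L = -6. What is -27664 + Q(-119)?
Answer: 117941796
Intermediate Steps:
X = 49 (X = (-6 - 1)**2 = (-7)**2 = 49)
Q(o) = (49 + o)*(o + o**3) (Q(o) = (o + 49)*(o + o*o**2) = (49 + o)*(o + o**3))
-27664 + Q(-119) = -27664 - 119*(49 - 119 + (-119)**3 + 49*(-119)**2) = -27664 - 119*(49 - 119 - 1685159 + 49*14161) = -27664 - 119*(49 - 119 - 1685159 + 693889) = -27664 - 119*(-991340) = -27664 + 117969460 = 117941796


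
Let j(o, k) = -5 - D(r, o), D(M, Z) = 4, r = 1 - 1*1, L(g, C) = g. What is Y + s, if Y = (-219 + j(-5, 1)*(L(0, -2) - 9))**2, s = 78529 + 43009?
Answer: 140582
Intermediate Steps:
r = 0 (r = 1 - 1 = 0)
s = 121538
j(o, k) = -9 (j(o, k) = -5 - 1*4 = -5 - 4 = -9)
Y = 19044 (Y = (-219 - 9*(0 - 9))**2 = (-219 - 9*(-9))**2 = (-219 + 81)**2 = (-138)**2 = 19044)
Y + s = 19044 + 121538 = 140582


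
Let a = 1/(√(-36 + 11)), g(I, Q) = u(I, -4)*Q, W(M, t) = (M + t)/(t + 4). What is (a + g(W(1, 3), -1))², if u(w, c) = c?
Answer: (20 - I)²/25 ≈ 15.96 - 1.6*I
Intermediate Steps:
W(M, t) = (M + t)/(4 + t)
g(I, Q) = -4*Q
a = -I/5 (a = 1/(√(-25)) = 1/(5*I) = -I/5 ≈ -0.2*I)
(a + g(W(1, 3), -1))² = (-I/5 - 4*(-1))² = (-I/5 + 4)² = (4 - I/5)²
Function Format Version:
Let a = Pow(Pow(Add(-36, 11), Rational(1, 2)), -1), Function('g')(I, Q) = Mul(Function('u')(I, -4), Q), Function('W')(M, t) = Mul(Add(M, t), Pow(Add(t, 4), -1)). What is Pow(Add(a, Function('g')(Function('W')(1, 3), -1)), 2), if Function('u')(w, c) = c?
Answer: Mul(Rational(1, 25), Pow(Add(20, Mul(-1, I)), 2)) ≈ Add(15.960, Mul(-1.6000, I))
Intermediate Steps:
Function('W')(M, t) = Mul(Pow(Add(4, t), -1), Add(M, t)) (Function('W')(M, t) = Mul(Add(M, t), Pow(Add(4, t), -1)) = Mul(Pow(Add(4, t), -1), Add(M, t)))
Function('g')(I, Q) = Mul(-4, Q)
a = Mul(Rational(-1, 5), I) (a = Pow(Pow(-25, Rational(1, 2)), -1) = Pow(Mul(5, I), -1) = Mul(Rational(-1, 5), I) ≈ Mul(-0.20000, I))
Pow(Add(a, Function('g')(Function('W')(1, 3), -1)), 2) = Pow(Add(Mul(Rational(-1, 5), I), Mul(-4, -1)), 2) = Pow(Add(Mul(Rational(-1, 5), I), 4), 2) = Pow(Add(4, Mul(Rational(-1, 5), I)), 2)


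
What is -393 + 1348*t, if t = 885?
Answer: 1192587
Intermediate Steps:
-393 + 1348*t = -393 + 1348*885 = -393 + 1192980 = 1192587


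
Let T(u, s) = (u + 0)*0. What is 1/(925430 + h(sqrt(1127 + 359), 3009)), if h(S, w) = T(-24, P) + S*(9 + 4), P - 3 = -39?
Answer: 462715/428210216883 - 13*sqrt(1486)/856420433766 ≈ 1.0800e-6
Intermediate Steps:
P = -36 (P = 3 - 39 = -36)
T(u, s) = 0 (T(u, s) = u*0 = 0)
h(S, w) = 13*S (h(S, w) = 0 + S*(9 + 4) = 0 + S*13 = 0 + 13*S = 13*S)
1/(925430 + h(sqrt(1127 + 359), 3009)) = 1/(925430 + 13*sqrt(1127 + 359)) = 1/(925430 + 13*sqrt(1486))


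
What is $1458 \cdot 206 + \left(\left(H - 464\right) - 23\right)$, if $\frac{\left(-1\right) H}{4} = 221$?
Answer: $298977$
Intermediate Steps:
$H = -884$ ($H = \left(-4\right) 221 = -884$)
$1458 \cdot 206 + \left(\left(H - 464\right) - 23\right) = 1458 \cdot 206 - 1371 = 300348 - 1371 = 298977$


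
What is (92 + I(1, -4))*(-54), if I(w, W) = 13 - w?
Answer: -5616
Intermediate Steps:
(92 + I(1, -4))*(-54) = (92 + (13 - 1*1))*(-54) = (92 + (13 - 1))*(-54) = (92 + 12)*(-54) = 104*(-54) = -5616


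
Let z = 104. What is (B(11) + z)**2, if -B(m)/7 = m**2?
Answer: 552049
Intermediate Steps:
B(m) = -7*m**2
(B(11) + z)**2 = (-7*11**2 + 104)**2 = (-7*121 + 104)**2 = (-847 + 104)**2 = (-743)**2 = 552049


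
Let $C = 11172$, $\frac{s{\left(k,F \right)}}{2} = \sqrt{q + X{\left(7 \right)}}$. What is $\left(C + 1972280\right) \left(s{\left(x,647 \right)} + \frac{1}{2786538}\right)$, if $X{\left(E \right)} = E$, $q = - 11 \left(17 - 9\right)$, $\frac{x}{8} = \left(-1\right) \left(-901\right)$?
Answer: $\frac{991726}{1393269} + 35702136 i \approx 0.7118 + 3.5702 \cdot 10^{7} i$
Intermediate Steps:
$x = 7208$ ($x = 8 \left(\left(-1\right) \left(-901\right)\right) = 8 \cdot 901 = 7208$)
$q = -88$ ($q = \left(-11\right) 8 = -88$)
$s{\left(k,F \right)} = 18 i$ ($s{\left(k,F \right)} = 2 \sqrt{-88 + 7} = 2 \sqrt{-81} = 2 \cdot 9 i = 18 i$)
$\left(C + 1972280\right) \left(s{\left(x,647 \right)} + \frac{1}{2786538}\right) = \left(11172 + 1972280\right) \left(18 i + \frac{1}{2786538}\right) = 1983452 \left(18 i + \frac{1}{2786538}\right) = 1983452 \left(\frac{1}{2786538} + 18 i\right) = \frac{991726}{1393269} + 35702136 i$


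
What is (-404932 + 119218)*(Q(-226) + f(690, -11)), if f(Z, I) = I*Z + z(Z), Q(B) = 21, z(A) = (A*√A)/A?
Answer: 2162569266 - 285714*√690 ≈ 2.1551e+9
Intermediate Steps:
z(A) = √A (z(A) = A^(3/2)/A = √A)
f(Z, I) = √Z + I*Z (f(Z, I) = I*Z + √Z = √Z + I*Z)
(-404932 + 119218)*(Q(-226) + f(690, -11)) = (-404932 + 119218)*(21 + (√690 - 11*690)) = -285714*(21 + (√690 - 7590)) = -285714*(21 + (-7590 + √690)) = -285714*(-7569 + √690) = 2162569266 - 285714*√690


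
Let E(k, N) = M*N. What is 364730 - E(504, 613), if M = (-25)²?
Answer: -18395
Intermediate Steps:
M = 625
E(k, N) = 625*N
364730 - E(504, 613) = 364730 - 625*613 = 364730 - 1*383125 = 364730 - 383125 = -18395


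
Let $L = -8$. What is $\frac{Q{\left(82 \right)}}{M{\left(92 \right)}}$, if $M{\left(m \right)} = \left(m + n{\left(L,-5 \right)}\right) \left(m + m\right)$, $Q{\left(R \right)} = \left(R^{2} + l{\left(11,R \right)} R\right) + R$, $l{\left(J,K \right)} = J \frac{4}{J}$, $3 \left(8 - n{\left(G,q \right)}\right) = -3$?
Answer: $\frac{3567}{9292} \approx 0.38388$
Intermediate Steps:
$n{\left(G,q \right)} = 9$ ($n{\left(G,q \right)} = 8 - -1 = 8 + 1 = 9$)
$l{\left(J,K \right)} = 4$
$Q{\left(R \right)} = R^{2} + 5 R$ ($Q{\left(R \right)} = \left(R^{2} + 4 R\right) + R = R^{2} + 5 R$)
$M{\left(m \right)} = 2 m \left(9 + m\right)$ ($M{\left(m \right)} = \left(m + 9\right) \left(m + m\right) = \left(9 + m\right) 2 m = 2 m \left(9 + m\right)$)
$\frac{Q{\left(82 \right)}}{M{\left(92 \right)}} = \frac{82 \left(5 + 82\right)}{2 \cdot 92 \left(9 + 92\right)} = \frac{82 \cdot 87}{2 \cdot 92 \cdot 101} = \frac{7134}{18584} = 7134 \cdot \frac{1}{18584} = \frac{3567}{9292}$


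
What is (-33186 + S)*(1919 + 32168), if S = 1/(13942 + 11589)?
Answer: -28880952653555/25531 ≈ -1.1312e+9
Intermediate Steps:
S = 1/25531 ≈ 3.9168e-5
(-33186 + S)*(1919 + 32168) = (-33186 + 1/25531)*(1919 + 32168) = -847271765/25531*34087 = -28880952653555/25531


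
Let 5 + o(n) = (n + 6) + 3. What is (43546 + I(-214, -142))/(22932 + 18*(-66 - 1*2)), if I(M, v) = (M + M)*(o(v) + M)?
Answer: 10789/1206 ≈ 8.9461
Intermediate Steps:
o(n) = 4 + n (o(n) = -5 + ((n + 6) + 3) = -5 + ((6 + n) + 3) = -5 + (9 + n) = 4 + n)
I(M, v) = 2*M*(4 + M + v) (I(M, v) = (M + M)*((4 + v) + M) = (2*M)*(4 + M + v) = 2*M*(4 + M + v))
(43546 + I(-214, -142))/(22932 + 18*(-66 - 1*2)) = (43546 + 2*(-214)*(4 - 214 - 142))/(22932 + 18*(-66 - 1*2)) = (43546 + 2*(-214)*(-352))/(22932 + 18*(-66 - 2)) = (43546 + 150656)/(22932 + 18*(-68)) = 194202/(22932 - 1224) = 194202/21708 = 194202*(1/21708) = 10789/1206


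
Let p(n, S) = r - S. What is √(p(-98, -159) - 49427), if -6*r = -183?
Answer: 5*I*√7878/2 ≈ 221.9*I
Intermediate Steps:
r = 61/2 (r = -⅙*(-183) = 61/2 ≈ 30.500)
p(n, S) = 61/2 - S
√(p(-98, -159) - 49427) = √((61/2 - 1*(-159)) - 49427) = √((61/2 + 159) - 49427) = √(379/2 - 49427) = √(-98475/2) = 5*I*√7878/2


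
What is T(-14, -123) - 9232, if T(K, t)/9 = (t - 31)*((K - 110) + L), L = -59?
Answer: 244406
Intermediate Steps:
T(K, t) = 9*(-169 + K)*(-31 + t) (T(K, t) = 9*((t - 31)*((K - 110) - 59)) = 9*((-31 + t)*((-110 + K) - 59)) = 9*((-31 + t)*(-169 + K)) = 9*((-169 + K)*(-31 + t)) = 9*(-169 + K)*(-31 + t))
T(-14, -123) - 9232 = (47151 - 1521*(-123) - 279*(-14) + 9*(-14)*(-123)) - 9232 = (47151 + 187083 + 3906 + 15498) - 9232 = 253638 - 9232 = 244406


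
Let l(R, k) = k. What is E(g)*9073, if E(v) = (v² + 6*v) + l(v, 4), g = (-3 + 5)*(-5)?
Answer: 399212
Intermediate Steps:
g = -10 (g = 2*(-5) = -10)
E(v) = 4 + v² + 6*v (E(v) = (v² + 6*v) + 4 = 4 + v² + 6*v)
E(g)*9073 = (4 + (-10)² + 6*(-10))*9073 = (4 + 100 - 60)*9073 = 44*9073 = 399212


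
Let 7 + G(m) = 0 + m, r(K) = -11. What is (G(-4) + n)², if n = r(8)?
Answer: 484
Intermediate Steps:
G(m) = -7 + m (G(m) = -7 + (0 + m) = -7 + m)
n = -11
(G(-4) + n)² = ((-7 - 4) - 11)² = (-11 - 11)² = (-22)² = 484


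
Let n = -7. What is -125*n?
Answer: 875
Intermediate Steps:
-125*n = -125*(-7) = 875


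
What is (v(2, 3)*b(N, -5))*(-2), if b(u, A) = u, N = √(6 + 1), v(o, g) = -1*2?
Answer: 4*√7 ≈ 10.583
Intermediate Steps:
v(o, g) = -2
N = √7 ≈ 2.6458
(v(2, 3)*b(N, -5))*(-2) = -2*√7*(-2) = 4*√7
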